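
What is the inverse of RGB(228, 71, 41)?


Invert: (255-R, 255-G, 255-B)
R: 255-228 = 27
G: 255-71 = 184
B: 255-41 = 214
= RGB(27, 184, 214)


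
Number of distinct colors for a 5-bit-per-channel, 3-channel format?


Total bits = 5 bits/channel × 3 channels = 15 bits
Distinct colors = 2^15
= 32,768 colors


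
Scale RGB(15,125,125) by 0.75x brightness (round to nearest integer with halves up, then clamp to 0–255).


Multiply each channel by 0.75, round half up, clamp to [0, 255]
R: 15×0.75 = 11.25 → round → 11
G: 125×0.75 = 93.75 → round → 94
B: 125×0.75 = 93.75 → round → 94
= RGB(11, 94, 94)


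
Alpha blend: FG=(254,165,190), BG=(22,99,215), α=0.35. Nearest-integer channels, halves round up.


C = α×F + (1-α)×B, with 1-α = 0.65
R: 0.35×254 + 0.65×22 = 88.90 + 14.30 = 103.20 → 103
G: 0.35×165 + 0.65×99 = 57.75 + 64.35 = 122.10 → 122
B: 0.35×190 + 0.65×215 = 66.50 + 139.75 = 206.25 → 206
= RGB(103, 122, 206)


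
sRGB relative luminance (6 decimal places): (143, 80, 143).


Linearize each channel (sRGB transfer function): c = v/255; c_lin = c/12.92 if c ≤ 0.04045, else ((c+0.055)/1.055)^2.4
  R: 143/255 ≈ 0.560784 > 0.04045 → ((0.560784+0.055)/1.055)^2.4 ≈ 0.274677
  G: 80/255 ≈ 0.313725 > 0.04045 → ((0.313725+0.055)/1.055)^2.4 ≈ 0.080220
  B: 143/255 ≈ 0.560784 > 0.04045 → ((0.560784+0.055)/1.055)^2.4 ≈ 0.274677
R_lin = 0.274677, G_lin = 0.080220, B_lin = 0.274677
L = 0.2126×R + 0.7152×G + 0.0722×B
L = 0.2126×0.274677 + 0.7152×0.080220 + 0.0722×0.274677
L ≈ 0.135601


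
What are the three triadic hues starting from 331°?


Triadic: equally spaced at 120° intervals
H1 = 331°
H2 = (331 + 120) mod 360 = 91°
H3 = (331 + 240) mod 360 = 211°
Triadic = 331°, 91°, 211°


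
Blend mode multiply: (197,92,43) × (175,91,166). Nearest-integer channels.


Multiply: C = A×B/255, rounded to nearest integer
R: 197×175/255 = 34475/255 ≈ 135.196 → 135
G: 92×91/255 = 8372/255 ≈ 32.831 → 33
B: 43×166/255 = 7138/255 ≈ 27.992 → 28
= RGB(135, 33, 28)


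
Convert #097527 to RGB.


09 → 9 (R)
75 → 117 (G)
27 → 39 (B)
= RGB(9, 117, 39)


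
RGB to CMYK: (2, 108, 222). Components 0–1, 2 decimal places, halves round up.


R'=2/255≈0.0078, G'=108/255≈0.4235, B'=222/255≈0.8706
K = 1 - max(R',G',B') = 1 - 222/255 = 33/255 = 0.12941… → 0.13
(1-R'-K)/(1-K) simplifies to (max-R)/max with max = 222:
C = (222-2)/222 = 220/222 = 0.99099… → 0.99
M = (222-108)/222 = 114/222 = 0.51351… → 0.51
Y = (222-222)/222 = 0/222 = 0 → 0.00
= CMYK(0.99, 0.51, 0.00, 0.13)


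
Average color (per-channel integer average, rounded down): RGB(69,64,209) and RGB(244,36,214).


Midpoint: each channel = ⌊(C₁+C₂)/2⌋
R: ⌊(69+244)/2⌋ = 156
G: ⌊(64+36)/2⌋ = 50
B: ⌊(209+214)/2⌋ = 211
= RGB(156, 50, 211)


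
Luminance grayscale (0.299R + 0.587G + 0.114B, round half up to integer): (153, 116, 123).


Gray = 0.299×R + 0.587×G + 0.114×B
Gray = 0.299×153 + 0.587×116 + 0.114×123
Gray = 45.747 + 68.092 + 14.022
Gray = 127.861 → round half up → 128
Gray = 128


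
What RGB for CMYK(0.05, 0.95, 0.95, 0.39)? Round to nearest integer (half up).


R = 255 × (1-C) × (1-K) = 255 × 0.95 × 0.61 = 147.7725 → 148
G = 255 × (1-M) × (1-K) = 255 × 0.05 × 0.61 = 7.7775 → 8
B = 255 × (1-Y) × (1-K) = 255 × 0.05 × 0.61 = 7.7775 → 8
= RGB(148, 8, 8)


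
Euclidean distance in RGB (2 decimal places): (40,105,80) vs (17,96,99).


d = √[(R₁-R₂)² + (G₁-G₂)² + (B₁-B₂)²]
d = √[(40-17)² + (105-96)² + (80-99)²]
d = √[529 + 81 + 361]
d = √971
d ≈ 31.16


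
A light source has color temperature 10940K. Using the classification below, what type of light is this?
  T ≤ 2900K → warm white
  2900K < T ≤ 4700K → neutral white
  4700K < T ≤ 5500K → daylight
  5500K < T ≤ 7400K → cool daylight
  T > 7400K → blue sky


Temperature: 10940K
10940K > 7400K → blue sky
Classification: blue sky


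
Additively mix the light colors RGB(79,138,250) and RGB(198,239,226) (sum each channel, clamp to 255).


Additive: each channel = min(255, C₁+C₂)
R: 79+198 = 277 → 255
G: 138+239 = 377 → 255
B: 250+226 = 476 → 255
= RGB(255, 255, 255)


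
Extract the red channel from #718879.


Color: #718879
R = 71 = 113
G = 88 = 136
B = 79 = 121
Red = 113


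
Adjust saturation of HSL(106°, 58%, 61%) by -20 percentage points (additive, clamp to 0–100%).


Original S = 58%
Adjustment = -20 percentage points
New S = 58 + (-20) = 38
Clamp to [0, 100] → 38
= HSL(106°, 38%, 61%)


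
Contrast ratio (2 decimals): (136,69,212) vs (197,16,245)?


Linearize each sRGB channel c=v/255: c/12.92 if c ≤ 0.04045 else ((c+0.055)/1.055)^2.4
L = 0.2126×R_lin + 0.7152×G_lin + 0.0722×B_lin
Color 1 (136,69,212):
  R=136: 136/255≈0.5333 > 0.04045 → ((0.5333+0.055)/1.055)^2.4 ≈ 0.24620
  G=69: 69/255≈0.2706 > 0.04045 → ((0.2706+0.055)/1.055)^2.4 ≈ 0.05951
  B=212: 212/255≈0.8314 > 0.04045 → ((0.8314+0.055)/1.055)^2.4 ≈ 0.65837
  L1 = 0.2126×0.24620 + 0.7152×0.05951 + 0.0722×0.65837 ≈ 0.14244
Color 2 (197,16,245):
  R=197: 197/255≈0.7725 > 0.04045 → ((0.7725+0.055)/1.055)^2.4 ≈ 0.55834
  G=16: 16/255≈0.0627 > 0.04045 → ((0.0627+0.055)/1.055)^2.4 ≈ 0.00518
  B=245: 245/255≈0.9608 > 0.04045 → ((0.9608+0.055)/1.055)^2.4 ≈ 0.91310
  L2 = 0.2126×0.55834 + 0.7152×0.00518 + 0.0722×0.91310 ≈ 0.18833
Lighter = 0.18833, Darker = 0.14244
Ratio = (L_lighter + 0.05) / (L_darker + 0.05)
Ratio = (0.18833 + 0.05) / (0.14244 + 0.05) = 0.23833 / 0.19244 ≈ 1.2385
Ratio ≈ 1.24:1


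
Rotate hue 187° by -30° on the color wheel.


New hue = (H + rotation) mod 360
New hue = (187 -30) mod 360
= 157 mod 360
= 157°


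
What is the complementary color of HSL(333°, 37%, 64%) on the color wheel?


Complement = opposite side of color wheel = hue + 180°
H' = (333 + 180) mod 360 = 153°
S and L unchanged.
= HSL(153°, 37%, 64%)


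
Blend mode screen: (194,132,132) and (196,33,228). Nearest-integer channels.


Screen: C = 255 - (255-A)×(255-B)/255, rounded to nearest integer
R: 255 - (255-194)×(255-196)/255 = 255 - 3599/255 ≈ 255 - 14.114 = 240.886 → 241
G: 255 - (255-132)×(255-33)/255 = 255 - 27306/255 ≈ 255 - 107.082 = 147.918 → 148
B: 255 - (255-132)×(255-228)/255 = 255 - 3321/255 ≈ 255 - 13.024 = 241.976 → 242
= RGB(241, 148, 242)


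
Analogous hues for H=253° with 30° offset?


Base hue: 253°
Left analog: (253 - 30) mod 360 = 223°
Right analog: (253 + 30) mod 360 = 283°
Analogous hues = 223° and 283°


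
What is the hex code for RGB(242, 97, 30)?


R = 242 → F2 (hex)
G = 97 → 61 (hex)
B = 30 → 1E (hex)
Hex = #F2611E


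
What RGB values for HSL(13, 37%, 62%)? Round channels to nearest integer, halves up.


H=13°, S=0.37, L=0.62
C = (1-|2L-1|)×S = (1-|0.24|)×0.37 = 0.2812
H' = H/60 = 13/60 ≈ 0.2167; X = C×(1-|H' mod 2 - 1|) ≈ 0.0609
m = L - C/2 = 0.62 - 0.1406 = 0.4794
Sector ⌊H'⌋ = 0 → (R',G',B') = (0.2812, ≈0.0609, 0.0)
RGB = ((R'+m)×255, (G'+m)×255, (B'+m)×255) = (193.953, 137.7833, 122.247)
Round half up → RGB(194, 138, 122)


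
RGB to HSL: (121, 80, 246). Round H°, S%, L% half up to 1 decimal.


Normalize: R'=121/255≈0.4745, G'=80/255≈0.3137, B'=246/255≈0.9647
Max=246/255, Min=80/255, Δ=Max-Min=166/255
L = (Max+Min)/2 = (246+80)/510 = 326/510 = 0.63921… → L = 63.9%
L > 0.5 → S = Δ/(2-Max-Min) = 166/(510-246-80) = 166/184 = 0.90217… → S = 90.2%
(the 1/255 factors cancel in S and H, so raw channel differences can be used)
Max is B' → H = 60 × ((R-G)/Δ + 4) = 60 × ((121-80)/166 + 4)
  41/166 + 4 = 0.2469… + 4 = 4.2469…
  H = 60 × 4.2469… = 254.819…° → H = 254.8°
= HSL(254.8°, 90.2%, 63.9%)


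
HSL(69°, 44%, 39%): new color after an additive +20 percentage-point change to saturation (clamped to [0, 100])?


Original S = 44%
Adjustment = +20 percentage points
New S = 44 + (20) = 64
Clamp to [0, 100] → 64
= HSL(69°, 64%, 39%)


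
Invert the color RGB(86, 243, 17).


Invert: (255-R, 255-G, 255-B)
R: 255-86 = 169
G: 255-243 = 12
B: 255-17 = 238
= RGB(169, 12, 238)


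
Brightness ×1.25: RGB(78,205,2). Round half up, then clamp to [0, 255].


Multiply each channel by 1.25, round half up, clamp to [0, 255]
R: 78×1.25 = 97.5 → round → 98
G: 205×1.25 = 256.25 → round → 256 → clamp → 255
B: 2×1.25 = 2.5 → round → 3
= RGB(98, 255, 3)


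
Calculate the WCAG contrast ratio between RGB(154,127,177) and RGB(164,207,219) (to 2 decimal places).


Linearize each sRGB channel c=v/255: c/12.92 if c ≤ 0.04045 else ((c+0.055)/1.055)^2.4
L = 0.2126×R_lin + 0.7152×G_lin + 0.0722×B_lin
Color 1 (154,127,177):
  R=154: 154/255≈0.6039 > 0.04045 → ((0.6039+0.055)/1.055)^2.4 ≈ 0.32314
  G=127: 127/255≈0.4980 > 0.04045 → ((0.4980+0.055)/1.055)^2.4 ≈ 0.21223
  B=177: 177/255≈0.6941 > 0.04045 → ((0.6941+0.055)/1.055)^2.4 ≈ 0.43966
  L1 = 0.2126×0.32314 + 0.7152×0.21223 + 0.0722×0.43966 ≈ 0.25223
Color 2 (164,207,219):
  R=164: 164/255≈0.6431 > 0.04045 → ((0.6431+0.055)/1.055)^2.4 ≈ 0.37124
  G=207: 207/255≈0.8118 > 0.04045 → ((0.8118+0.055)/1.055)^2.4 ≈ 0.62396
  B=219: 219/255≈0.8588 > 0.04045 → ((0.8588+0.055)/1.055)^2.4 ≈ 0.70838
  L2 = 0.2126×0.37124 + 0.7152×0.62396 + 0.0722×0.70838 ≈ 0.57633
Lighter = 0.57633, Darker = 0.25223
Ratio = (L_lighter + 0.05) / (L_darker + 0.05)
Ratio = (0.57633 + 0.05) / (0.25223 + 0.05) = 0.62633 / 0.30223 ≈ 2.0723
Ratio ≈ 2.07:1


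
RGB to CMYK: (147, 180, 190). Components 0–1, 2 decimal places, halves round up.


R'=147/255≈0.5765, G'=180/255≈0.7059, B'=190/255≈0.7451
K = 1 - max(R',G',B') = 1 - 190/255 = 65/255 = 0.25490… → 0.25
(1-R'-K)/(1-K) simplifies to (max-R)/max with max = 190:
C = (190-147)/190 = 43/190 = 0.22631… → 0.23
M = (190-180)/190 = 10/190 = 0.05263… → 0.05
Y = (190-190)/190 = 0/190 = 0 → 0.00
= CMYK(0.23, 0.05, 0.00, 0.25)


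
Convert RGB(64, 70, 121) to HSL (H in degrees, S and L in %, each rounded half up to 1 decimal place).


Normalize: R'=64/255≈0.2510, G'=70/255≈0.2745, B'=121/255≈0.4745
Max=121/255, Min=64/255, Δ=Max-Min=57/255
L = (Max+Min)/2 = (121+64)/510 = 185/510 = 0.36274… → L = 36.3%
L ≤ 0.5 → S = Δ/(Max+Min) = 57/(121+64) = 57/185 = 0.30810… → S = 30.8%
(the 1/255 factors cancel in S and H, so raw channel differences can be used)
Max is B' → H = 60 × ((R-G)/Δ + 4) = 60 × ((64-70)/57 + 4)
  -6/57 + 4 = -0.1052… + 4 = 3.8947…
  H = 60 × 3.8947… = 233.684…° → H = 233.7°
= HSL(233.7°, 30.8%, 36.3%)


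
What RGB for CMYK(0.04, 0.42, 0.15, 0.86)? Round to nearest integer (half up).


R = 255 × (1-C) × (1-K) = 255 × 0.96 × 0.14 = 34.272 → 34
G = 255 × (1-M) × (1-K) = 255 × 0.58 × 0.14 = 20.706 → 21
B = 255 × (1-Y) × (1-K) = 255 × 0.85 × 0.14 = 30.345 → 30
= RGB(34, 21, 30)


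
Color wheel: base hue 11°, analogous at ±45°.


Base hue: 11°
Left analog: (11 - 45) mod 360 = 326°
Right analog: (11 + 45) mod 360 = 56°
Analogous hues = 326° and 56°


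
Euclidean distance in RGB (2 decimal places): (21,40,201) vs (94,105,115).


d = √[(R₁-R₂)² + (G₁-G₂)² + (B₁-B₂)²]
d = √[(21-94)² + (40-105)² + (201-115)²]
d = √[5329 + 4225 + 7396]
d = √16950
d ≈ 130.19


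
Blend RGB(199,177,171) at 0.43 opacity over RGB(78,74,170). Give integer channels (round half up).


C = α×F + (1-α)×B, with 1-α = 0.57
R: 0.43×199 + 0.57×78 = 85.57 + 44.46 = 130.03 → 130
G: 0.43×177 + 0.57×74 = 76.11 + 42.18 = 118.29 → 118
B: 0.43×171 + 0.57×170 = 73.53 + 96.90 = 170.43 → 170
= RGB(130, 118, 170)


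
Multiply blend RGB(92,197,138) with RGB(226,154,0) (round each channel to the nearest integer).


Multiply: C = A×B/255, rounded to nearest integer
R: 92×226/255 = 20792/255 ≈ 81.537 → 82
G: 197×154/255 = 30338/255 ≈ 118.973 → 119
B: 138×0/255 = 0/255 ≈ 0.000 → 0
= RGB(82, 119, 0)


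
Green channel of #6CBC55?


Color: #6CBC55
R = 6C = 108
G = BC = 188
B = 55 = 85
Green = 188


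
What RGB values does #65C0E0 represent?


65 → 101 (R)
C0 → 192 (G)
E0 → 224 (B)
= RGB(101, 192, 224)


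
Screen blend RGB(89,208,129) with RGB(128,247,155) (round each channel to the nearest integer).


Screen: C = 255 - (255-A)×(255-B)/255, rounded to nearest integer
R: 255 - (255-89)×(255-128)/255 = 255 - 21082/255 ≈ 255 - 82.675 = 172.325 → 172
G: 255 - (255-208)×(255-247)/255 = 255 - 376/255 ≈ 255 - 1.475 = 253.525 → 254
B: 255 - (255-129)×(255-155)/255 = 255 - 12600/255 ≈ 255 - 49.412 = 205.588 → 206
= RGB(172, 254, 206)


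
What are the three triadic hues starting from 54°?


Triadic: equally spaced at 120° intervals
H1 = 54°
H2 = (54 + 120) mod 360 = 174°
H3 = (54 + 240) mod 360 = 294°
Triadic = 54°, 174°, 294°


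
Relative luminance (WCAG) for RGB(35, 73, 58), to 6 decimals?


Linearize each channel (sRGB transfer function): c = v/255; c_lin = c/12.92 if c ≤ 0.04045, else ((c+0.055)/1.055)^2.4
  R: 35/255 ≈ 0.137255 > 0.04045 → ((0.137255+0.055)/1.055)^2.4 ≈ 0.016807
  G: 73/255 ≈ 0.286275 > 0.04045 → ((0.286275+0.055)/1.055)^2.4 ≈ 0.066626
  B: 58/255 ≈ 0.227451 > 0.04045 → ((0.227451+0.055)/1.055)^2.4 ≈ 0.042311
R_lin = 0.016807, G_lin = 0.066626, B_lin = 0.042311
L = 0.2126×R + 0.7152×G + 0.0722×B
L = 0.2126×0.016807 + 0.7152×0.066626 + 0.0722×0.042311
L ≈ 0.054279


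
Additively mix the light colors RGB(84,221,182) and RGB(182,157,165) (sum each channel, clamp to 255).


Additive: each channel = min(255, C₁+C₂)
R: 84+182 = 266 → 255
G: 221+157 = 378 → 255
B: 182+165 = 347 → 255
= RGB(255, 255, 255)


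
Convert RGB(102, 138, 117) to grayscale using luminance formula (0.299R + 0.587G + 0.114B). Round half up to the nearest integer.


Gray = 0.299×R + 0.587×G + 0.114×B
Gray = 0.299×102 + 0.587×138 + 0.114×117
Gray = 30.498 + 81.006 + 13.338
Gray = 124.842 → round half up → 125
Gray = 125


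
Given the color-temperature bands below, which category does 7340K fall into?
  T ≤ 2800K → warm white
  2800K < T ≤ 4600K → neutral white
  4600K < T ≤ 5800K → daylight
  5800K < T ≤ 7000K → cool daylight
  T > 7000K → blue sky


Temperature: 7340K
7340K > 7000K → blue sky
Classification: blue sky


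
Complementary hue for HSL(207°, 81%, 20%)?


Complement = opposite side of color wheel = hue + 180°
H' = (207 + 180) mod 360 = 27°
S and L unchanged.
= HSL(27°, 81%, 20%)


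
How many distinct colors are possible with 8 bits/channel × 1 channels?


Total bits = 8 bits/channel × 1 channels = 8 bits
Distinct colors = 2^8
= 256 colors


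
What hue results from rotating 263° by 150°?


New hue = (H + rotation) mod 360
New hue = (263 + 150) mod 360
= 413 mod 360
= 53°


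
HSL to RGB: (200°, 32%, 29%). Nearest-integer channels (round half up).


H=200°, S=0.32, L=0.29
C = (1-|2L-1|)×S = (1-|-0.42|)×0.32 = 0.1856
H' = H/60 = 200/60 ≈ 3.3333; X = C×(1-|H' mod 2 - 1|) ≈ 0.1237
m = L - C/2 = 0.29 - 0.0928 = 0.1972
Sector ⌊H'⌋ = 3 → (R',G',B') = (0.0, ≈0.1237, 0.1856)
RGB = ((R'+m)×255, (G'+m)×255, (B'+m)×255) = (50.286, 81.838, 97.614)
Round half up → RGB(50, 82, 98)


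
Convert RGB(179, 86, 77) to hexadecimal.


R = 179 → B3 (hex)
G = 86 → 56 (hex)
B = 77 → 4D (hex)
Hex = #B3564D


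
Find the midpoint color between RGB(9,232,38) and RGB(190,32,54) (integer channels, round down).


Midpoint: each channel = ⌊(C₁+C₂)/2⌋
R: ⌊(9+190)/2⌋ = 99
G: ⌊(232+32)/2⌋ = 132
B: ⌊(38+54)/2⌋ = 46
= RGB(99, 132, 46)


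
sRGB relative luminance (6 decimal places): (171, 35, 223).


Linearize each channel (sRGB transfer function): c = v/255; c_lin = c/12.92 if c ≤ 0.04045, else ((c+0.055)/1.055)^2.4
  R: 171/255 ≈ 0.670588 > 0.04045 → ((0.670588+0.055)/1.055)^2.4 ≈ 0.407240
  G: 35/255 ≈ 0.137255 > 0.04045 → ((0.137255+0.055)/1.055)^2.4 ≈ 0.016807
  B: 223/255 ≈ 0.874510 > 0.04045 → ((0.874510+0.055)/1.055)^2.4 ≈ 0.737910
R_lin = 0.407240, G_lin = 0.016807, B_lin = 0.737910
L = 0.2126×R + 0.7152×G + 0.0722×B
L = 0.2126×0.407240 + 0.7152×0.016807 + 0.0722×0.737910
L ≈ 0.151877


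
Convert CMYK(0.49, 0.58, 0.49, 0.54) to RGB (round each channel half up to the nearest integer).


R = 255 × (1-C) × (1-K) = 255 × 0.51 × 0.46 = 59.823 → 60
G = 255 × (1-M) × (1-K) = 255 × 0.42 × 0.46 = 49.266 → 49
B = 255 × (1-Y) × (1-K) = 255 × 0.51 × 0.46 = 59.823 → 60
= RGB(60, 49, 60)


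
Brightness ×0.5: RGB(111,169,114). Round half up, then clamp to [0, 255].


Multiply each channel by 0.5, round half up, clamp to [0, 255]
R: 111×0.5 = 55.5 → round → 56
G: 169×0.5 = 84.5 → round → 85
B: 114×0.5 = 57
= RGB(56, 85, 57)


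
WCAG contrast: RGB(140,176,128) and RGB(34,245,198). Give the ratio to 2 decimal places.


Linearize each sRGB channel c=v/255: c/12.92 if c ≤ 0.04045 else ((c+0.055)/1.055)^2.4
L = 0.2126×R_lin + 0.7152×G_lin + 0.0722×B_lin
Color 1 (140,176,128):
  R=140: 140/255≈0.5490 > 0.04045 → ((0.5490+0.055)/1.055)^2.4 ≈ 0.26225
  G=176: 176/255≈0.6902 > 0.04045 → ((0.6902+0.055)/1.055)^2.4 ≈ 0.43415
  B=128: 128/255≈0.5020 > 0.04045 → ((0.5020+0.055)/1.055)^2.4 ≈ 0.21586
  L1 = 0.2126×0.26225 + 0.7152×0.43415 + 0.0722×0.21586 ≈ 0.38185
Color 2 (34,245,198):
  R=34: 34/255≈0.1333 > 0.04045 → ((0.1333+0.055)/1.055)^2.4 ≈ 0.01600
  G=245: 245/255≈0.9608 > 0.04045 → ((0.9608+0.055)/1.055)^2.4 ≈ 0.91310
  B=198: 198/255≈0.7765 > 0.04045 → ((0.7765+0.055)/1.055)^2.4 ≈ 0.56471
  L2 = 0.2126×0.01600 + 0.7152×0.91310 + 0.0722×0.56471 ≈ 0.69722
Lighter = 0.69722, Darker = 0.38185
Ratio = (L_lighter + 0.05) / (L_darker + 0.05)
Ratio = (0.69722 + 0.05) / (0.38185 + 0.05) = 0.74722 / 0.43185 ≈ 1.7303
Ratio ≈ 1.73:1


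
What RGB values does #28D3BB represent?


28 → 40 (R)
D3 → 211 (G)
BB → 187 (B)
= RGB(40, 211, 187)


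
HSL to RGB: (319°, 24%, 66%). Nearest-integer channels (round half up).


H=319°, S=0.24, L=0.66
C = (1-|2L-1|)×S = (1-|0.32|)×0.24 = 0.1632
H' = H/60 = 319/60 ≈ 5.3167; X = C×(1-|H' mod 2 - 1|) = 0.11152
m = L - C/2 = 0.66 - 0.0816 = 0.5784
Sector ⌊H'⌋ = 5 → (R',G',B') = (0.1632, 0.0, 0.11152)
RGB = ((R'+m)×255, (G'+m)×255, (B'+m)×255) = (189.108, 147.492, 175.9296)
Round half up → RGB(189, 147, 176)


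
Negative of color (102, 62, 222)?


Invert: (255-R, 255-G, 255-B)
R: 255-102 = 153
G: 255-62 = 193
B: 255-222 = 33
= RGB(153, 193, 33)


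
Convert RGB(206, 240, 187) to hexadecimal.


R = 206 → CE (hex)
G = 240 → F0 (hex)
B = 187 → BB (hex)
Hex = #CEF0BB


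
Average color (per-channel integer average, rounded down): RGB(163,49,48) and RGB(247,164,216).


Midpoint: each channel = ⌊(C₁+C₂)/2⌋
R: ⌊(163+247)/2⌋ = 205
G: ⌊(49+164)/2⌋ = 106
B: ⌊(48+216)/2⌋ = 132
= RGB(205, 106, 132)


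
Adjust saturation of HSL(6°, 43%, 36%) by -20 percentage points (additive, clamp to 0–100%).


Original S = 43%
Adjustment = -20 percentage points
New S = 43 + (-20) = 23
Clamp to [0, 100] → 23
= HSL(6°, 23%, 36%)


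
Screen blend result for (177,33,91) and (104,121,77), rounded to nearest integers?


Screen: C = 255 - (255-A)×(255-B)/255, rounded to nearest integer
R: 255 - (255-177)×(255-104)/255 = 255 - 11778/255 ≈ 255 - 46.188 = 208.812 → 209
G: 255 - (255-33)×(255-121)/255 = 255 - 29748/255 ≈ 255 - 116.659 = 138.341 → 138
B: 255 - (255-91)×(255-77)/255 = 255 - 29192/255 ≈ 255 - 114.478 = 140.522 → 141
= RGB(209, 138, 141)


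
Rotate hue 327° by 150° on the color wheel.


New hue = (H + rotation) mod 360
New hue = (327 + 150) mod 360
= 477 mod 360
= 117°


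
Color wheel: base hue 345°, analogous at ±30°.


Base hue: 345°
Left analog: (345 - 30) mod 360 = 315°
Right analog: (345 + 30) mod 360 = 15°
Analogous hues = 315° and 15°


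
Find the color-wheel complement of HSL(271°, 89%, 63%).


Complement = opposite side of color wheel = hue + 180°
H' = (271 + 180) mod 360 = 91°
S and L unchanged.
= HSL(91°, 89%, 63%)


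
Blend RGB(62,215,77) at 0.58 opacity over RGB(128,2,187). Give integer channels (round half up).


C = α×F + (1-α)×B, with 1-α = 0.42
R: 0.58×62 + 0.42×128 = 35.96 + 53.76 = 89.72 → 90
G: 0.58×215 + 0.42×2 = 124.70 + 0.84 = 125.54 → 126
B: 0.58×77 + 0.42×187 = 44.66 + 78.54 = 123.20 → 123
= RGB(90, 126, 123)


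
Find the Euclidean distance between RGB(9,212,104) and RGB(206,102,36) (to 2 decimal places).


d = √[(R₁-R₂)² + (G₁-G₂)² + (B₁-B₂)²]
d = √[(9-206)² + (212-102)² + (104-36)²]
d = √[38809 + 12100 + 4624]
d = √55533
d ≈ 235.65


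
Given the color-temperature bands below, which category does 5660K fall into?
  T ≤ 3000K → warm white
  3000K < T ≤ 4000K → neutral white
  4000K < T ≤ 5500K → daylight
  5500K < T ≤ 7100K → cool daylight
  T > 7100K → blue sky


Temperature: 5660K
5500K < 5660K ≤ 7100K → cool daylight
Classification: cool daylight


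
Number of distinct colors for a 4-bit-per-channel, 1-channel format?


Total bits = 4 bits/channel × 1 channels = 4 bits
Distinct colors = 2^4
= 16 colors


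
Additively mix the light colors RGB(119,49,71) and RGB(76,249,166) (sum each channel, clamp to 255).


Additive: each channel = min(255, C₁+C₂)
R: 119+76 = 195 → 195
G: 49+249 = 298 → 255
B: 71+166 = 237 → 237
= RGB(195, 255, 237)


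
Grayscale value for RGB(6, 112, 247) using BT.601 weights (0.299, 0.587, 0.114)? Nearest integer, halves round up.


Gray = 0.299×R + 0.587×G + 0.114×B
Gray = 0.299×6 + 0.587×112 + 0.114×247
Gray = 1.794 + 65.744 + 28.158
Gray = 95.696 → round half up → 96
Gray = 96


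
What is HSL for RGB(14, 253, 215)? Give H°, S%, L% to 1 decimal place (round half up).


Normalize: R'=14/255≈0.0549, G'=253/255≈0.9922, B'=215/255≈0.8431
Max=253/255, Min=14/255, Δ=Max-Min=239/255
L = (Max+Min)/2 = (253+14)/510 = 267/510 = 0.52352… → L = 52.4%
L > 0.5 → S = Δ/(2-Max-Min) = 239/(510-253-14) = 239/243 = 0.98353… → S = 98.4%
(the 1/255 factors cancel in S and H, so raw channel differences can be used)
Max is G' → H = 60 × ((B-R)/Δ + 2) = 60 × ((215-14)/239 + 2)
  201/239 + 2 = 0.8410… + 2 = 2.8410…
  H = 60 × 2.8410… = 170.460…° → H = 170.5°
= HSL(170.5°, 98.4%, 52.4%)


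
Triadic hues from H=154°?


Triadic: equally spaced at 120° intervals
H1 = 154°
H2 = (154 + 120) mod 360 = 274°
H3 = (154 + 240) mod 360 = 34°
Triadic = 154°, 274°, 34°


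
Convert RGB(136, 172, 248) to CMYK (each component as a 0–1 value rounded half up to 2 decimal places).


R'=136/255≈0.5333, G'=172/255≈0.6745, B'=248/255≈0.9725
K = 1 - max(R',G',B') = 1 - 248/255 = 7/255 = 0.02745… → 0.03
(1-R'-K)/(1-K) simplifies to (max-R)/max with max = 248:
C = (248-136)/248 = 112/248 = 0.45161… → 0.45
M = (248-172)/248 = 76/248 = 0.30645… → 0.31
Y = (248-248)/248 = 0/248 = 0 → 0.00
= CMYK(0.45, 0.31, 0.00, 0.03)


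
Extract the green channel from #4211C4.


Color: #4211C4
R = 42 = 66
G = 11 = 17
B = C4 = 196
Green = 17


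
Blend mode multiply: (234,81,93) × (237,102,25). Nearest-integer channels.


Multiply: C = A×B/255, rounded to nearest integer
R: 234×237/255 = 55458/255 ≈ 217.482 → 217
G: 81×102/255 = 8262/255 ≈ 32.400 → 32
B: 93×25/255 = 2325/255 ≈ 9.118 → 9
= RGB(217, 32, 9)


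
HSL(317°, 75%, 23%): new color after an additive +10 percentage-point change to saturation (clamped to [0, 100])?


Original S = 75%
Adjustment = +10 percentage points
New S = 75 + (10) = 85
Clamp to [0, 100] → 85
= HSL(317°, 85%, 23%)


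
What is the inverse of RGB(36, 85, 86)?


Invert: (255-R, 255-G, 255-B)
R: 255-36 = 219
G: 255-85 = 170
B: 255-86 = 169
= RGB(219, 170, 169)


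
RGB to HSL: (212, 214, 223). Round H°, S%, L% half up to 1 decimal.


Normalize: R'=212/255≈0.8314, G'=214/255≈0.8392, B'=223/255≈0.8745
Max=223/255, Min=212/255, Δ=Max-Min=11/255
L = (Max+Min)/2 = (223+212)/510 = 435/510 = 0.85294… → L = 85.3%
L > 0.5 → S = Δ/(2-Max-Min) = 11/(510-223-212) = 11/75 = 0.14666… → S = 14.7%
(the 1/255 factors cancel in S and H, so raw channel differences can be used)
Max is B' → H = 60 × ((R-G)/Δ + 4) = 60 × ((212-214)/11 + 4)
  -2/11 + 4 = -0.1818… + 4 = 3.8181…
  H = 60 × 3.8181… = 229.090…° → H = 229.1°
= HSL(229.1°, 14.7%, 85.3%)


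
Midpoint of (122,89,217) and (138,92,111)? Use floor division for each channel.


Midpoint: each channel = ⌊(C₁+C₂)/2⌋
R: ⌊(122+138)/2⌋ = 130
G: ⌊(89+92)/2⌋ = 90
B: ⌊(217+111)/2⌋ = 164
= RGB(130, 90, 164)


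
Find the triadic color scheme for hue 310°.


Triadic: equally spaced at 120° intervals
H1 = 310°
H2 = (310 + 120) mod 360 = 70°
H3 = (310 + 240) mod 360 = 190°
Triadic = 310°, 70°, 190°


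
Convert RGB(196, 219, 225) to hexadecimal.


R = 196 → C4 (hex)
G = 219 → DB (hex)
B = 225 → E1 (hex)
Hex = #C4DBE1


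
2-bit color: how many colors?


Colors = 2^bits = 2^2
= 4 colors


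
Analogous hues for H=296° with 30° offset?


Base hue: 296°
Left analog: (296 - 30) mod 360 = 266°
Right analog: (296 + 30) mod 360 = 326°
Analogous hues = 266° and 326°


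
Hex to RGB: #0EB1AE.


0E → 14 (R)
B1 → 177 (G)
AE → 174 (B)
= RGB(14, 177, 174)


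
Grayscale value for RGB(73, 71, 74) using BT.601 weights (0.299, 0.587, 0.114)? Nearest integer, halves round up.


Gray = 0.299×R + 0.587×G + 0.114×B
Gray = 0.299×73 + 0.587×71 + 0.114×74
Gray = 21.827 + 41.677 + 8.436
Gray = 71.940 → round half up → 72
Gray = 72


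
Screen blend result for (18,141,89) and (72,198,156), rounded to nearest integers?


Screen: C = 255 - (255-A)×(255-B)/255, rounded to nearest integer
R: 255 - (255-18)×(255-72)/255 = 255 - 43371/255 ≈ 255 - 170.082 = 84.918 → 85
G: 255 - (255-141)×(255-198)/255 = 255 - 6498/255 ≈ 255 - 25.482 = 229.518 → 230
B: 255 - (255-89)×(255-156)/255 = 255 - 16434/255 ≈ 255 - 64.447 = 190.553 → 191
= RGB(85, 230, 191)


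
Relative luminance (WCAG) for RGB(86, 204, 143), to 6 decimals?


Linearize each channel (sRGB transfer function): c = v/255; c_lin = c/12.92 if c ≤ 0.04045, else ((c+0.055)/1.055)^2.4
  R: 86/255 ≈ 0.337255 > 0.04045 → ((0.337255+0.055)/1.055)^2.4 ≈ 0.093059
  G: 204/255 ≈ 0.800000 > 0.04045 → ((0.800000+0.055)/1.055)^2.4 ≈ 0.603827
  B: 143/255 ≈ 0.560784 > 0.04045 → ((0.560784+0.055)/1.055)^2.4 ≈ 0.274677
R_lin = 0.093059, G_lin = 0.603827, B_lin = 0.274677
L = 0.2126×R + 0.7152×G + 0.0722×B
L = 0.2126×0.093059 + 0.7152×0.603827 + 0.0722×0.274677
L ≈ 0.471473


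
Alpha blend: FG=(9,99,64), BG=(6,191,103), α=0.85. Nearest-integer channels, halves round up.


C = α×F + (1-α)×B, with 1-α = 0.15
R: 0.85×9 + 0.15×6 = 7.65 + 0.90 = 8.55 → 9
G: 0.85×99 + 0.15×191 = 84.15 + 28.65 = 112.80 → 113
B: 0.85×64 + 0.15×103 = 54.40 + 15.45 = 69.85 → 70
= RGB(9, 113, 70)


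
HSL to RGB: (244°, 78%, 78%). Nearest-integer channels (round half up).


H=244°, S=0.78, L=0.78
C = (1-|2L-1|)×S = (1-|0.56|)×0.78 = 0.3432
H' = H/60 = 244/60 ≈ 4.0667; X = C×(1-|H' mod 2 - 1|) = 0.02288
m = L - C/2 = 0.78 - 0.1716 = 0.6084
Sector ⌊H'⌋ = 4 → (R',G',B') = (0.02288, 0.0, 0.3432)
RGB = ((R'+m)×255, (G'+m)×255, (B'+m)×255) = (160.9764, 155.142, 242.658)
Round half up → RGB(161, 155, 243)


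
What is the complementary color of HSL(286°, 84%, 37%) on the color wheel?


Complement = opposite side of color wheel = hue + 180°
H' = (286 + 180) mod 360 = 106°
S and L unchanged.
= HSL(106°, 84%, 37%)


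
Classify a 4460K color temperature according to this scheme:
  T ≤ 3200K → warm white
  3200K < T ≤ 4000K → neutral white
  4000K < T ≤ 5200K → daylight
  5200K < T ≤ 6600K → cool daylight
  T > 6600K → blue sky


Temperature: 4460K
4000K < 4460K ≤ 5200K → daylight
Classification: daylight


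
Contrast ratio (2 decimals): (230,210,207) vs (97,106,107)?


Linearize each sRGB channel c=v/255: c/12.92 if c ≤ 0.04045 else ((c+0.055)/1.055)^2.4
L = 0.2126×R_lin + 0.7152×G_lin + 0.0722×B_lin
Color 1 (230,210,207):
  R=230: 230/255≈0.9020 > 0.04045 → ((0.9020+0.055)/1.055)^2.4 ≈ 0.79130
  G=210: 210/255≈0.8235 > 0.04045 → ((0.8235+0.055)/1.055)^2.4 ≈ 0.64448
  B=207: 207/255≈0.8118 > 0.04045 → ((0.8118+0.055)/1.055)^2.4 ≈ 0.62396
  L1 = 0.2126×0.79130 + 0.7152×0.64448 + 0.0722×0.62396 ≈ 0.67421
Color 2 (97,106,107):
  R=97: 97/255≈0.3804 > 0.04045 → ((0.3804+0.055)/1.055)^2.4 ≈ 0.11954
  G=106: 106/255≈0.4157 > 0.04045 → ((0.4157+0.055)/1.055)^2.4 ≈ 0.14413
  B=107: 107/255≈0.4196 > 0.04045 → ((0.4196+0.055)/1.055)^2.4 ≈ 0.14703
  L2 = 0.2126×0.11954 + 0.7152×0.14413 + 0.0722×0.14703 ≈ 0.13911
Lighter = 0.67421, Darker = 0.13911
Ratio = (L_lighter + 0.05) / (L_darker + 0.05)
Ratio = (0.67421 + 0.05) / (0.13911 + 0.05) = 0.72421 / 0.18911 ≈ 3.8296
Ratio ≈ 3.83:1


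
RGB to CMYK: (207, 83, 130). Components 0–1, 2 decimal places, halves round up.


R'=207/255≈0.8118, G'=83/255≈0.3255, B'=130/255≈0.5098
K = 1 - max(R',G',B') = 1 - 207/255 = 48/255 = 0.18823… → 0.19
(1-R'-K)/(1-K) simplifies to (max-R)/max with max = 207:
C = (207-207)/207 = 0/207 = 0 → 0.00
M = (207-83)/207 = 124/207 = 0.59903… → 0.60
Y = (207-130)/207 = 77/207 = 0.37198… → 0.37
= CMYK(0.00, 0.60, 0.37, 0.19)


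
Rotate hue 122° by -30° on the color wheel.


New hue = (H + rotation) mod 360
New hue = (122 -30) mod 360
= 92 mod 360
= 92°


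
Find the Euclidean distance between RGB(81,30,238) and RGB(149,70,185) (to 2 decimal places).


d = √[(R₁-R₂)² + (G₁-G₂)² + (B₁-B₂)²]
d = √[(81-149)² + (30-70)² + (238-185)²]
d = √[4624 + 1600 + 2809]
d = √9033
d ≈ 95.04


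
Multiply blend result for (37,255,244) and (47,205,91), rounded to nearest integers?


Multiply: C = A×B/255, rounded to nearest integer
R: 37×47/255 = 1739/255 ≈ 6.820 → 7
G: 255×205/255 = 52275/255 ≈ 205.000 → 205
B: 244×91/255 = 22204/255 ≈ 87.075 → 87
= RGB(7, 205, 87)


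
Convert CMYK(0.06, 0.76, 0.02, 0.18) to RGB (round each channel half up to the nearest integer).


R = 255 × (1-C) × (1-K) = 255 × 0.94 × 0.82 = 196.554 → 197
G = 255 × (1-M) × (1-K) = 255 × 0.24 × 0.82 = 50.184 → 50
B = 255 × (1-Y) × (1-K) = 255 × 0.98 × 0.82 = 204.918 → 205
= RGB(197, 50, 205)


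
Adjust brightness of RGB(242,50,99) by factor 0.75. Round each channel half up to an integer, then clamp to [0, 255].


Multiply each channel by 0.75, round half up, clamp to [0, 255]
R: 242×0.75 = 181.5 → round → 182
G: 50×0.75 = 37.5 → round → 38
B: 99×0.75 = 74.25 → round → 74
= RGB(182, 38, 74)


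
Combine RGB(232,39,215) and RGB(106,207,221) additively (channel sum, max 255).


Additive: each channel = min(255, C₁+C₂)
R: 232+106 = 338 → 255
G: 39+207 = 246 → 246
B: 215+221 = 436 → 255
= RGB(255, 246, 255)


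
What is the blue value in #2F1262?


Color: #2F1262
R = 2F = 47
G = 12 = 18
B = 62 = 98
Blue = 98


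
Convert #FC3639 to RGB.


FC → 252 (R)
36 → 54 (G)
39 → 57 (B)
= RGB(252, 54, 57)


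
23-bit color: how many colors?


Colors = 2^bits = 2^23
= 8,388,608 colors


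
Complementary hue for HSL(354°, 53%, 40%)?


Complement = opposite side of color wheel = hue + 180°
H' = (354 + 180) mod 360 = 174°
S and L unchanged.
= HSL(174°, 53%, 40%)


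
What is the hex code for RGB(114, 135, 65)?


R = 114 → 72 (hex)
G = 135 → 87 (hex)
B = 65 → 41 (hex)
Hex = #728741


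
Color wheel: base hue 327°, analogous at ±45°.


Base hue: 327°
Left analog: (327 - 45) mod 360 = 282°
Right analog: (327 + 45) mod 360 = 12°
Analogous hues = 282° and 12°


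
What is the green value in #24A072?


Color: #24A072
R = 24 = 36
G = A0 = 160
B = 72 = 114
Green = 160


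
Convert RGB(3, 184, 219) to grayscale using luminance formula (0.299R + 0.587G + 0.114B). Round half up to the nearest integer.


Gray = 0.299×R + 0.587×G + 0.114×B
Gray = 0.299×3 + 0.587×184 + 0.114×219
Gray = 0.897 + 108.008 + 24.966
Gray = 133.871 → round half up → 134
Gray = 134


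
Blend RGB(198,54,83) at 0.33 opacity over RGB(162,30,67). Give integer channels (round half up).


C = α×F + (1-α)×B, with 1-α = 0.67
R: 0.33×198 + 0.67×162 = 65.34 + 108.54 = 173.88 → 174
G: 0.33×54 + 0.67×30 = 17.82 + 20.10 = 37.92 → 38
B: 0.33×83 + 0.67×67 = 27.39 + 44.89 = 72.28 → 72
= RGB(174, 38, 72)


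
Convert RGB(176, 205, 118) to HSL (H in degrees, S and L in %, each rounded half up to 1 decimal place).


Normalize: R'=176/255≈0.6902, G'=205/255≈0.8039, B'=118/255≈0.4627
Max=205/255, Min=118/255, Δ=Max-Min=87/255
L = (Max+Min)/2 = (205+118)/510 = 323/510 = 0.63333… → L = 63.3%
L > 0.5 → S = Δ/(2-Max-Min) = 87/(510-205-118) = 87/187 = 0.46524… → S = 46.5%
(the 1/255 factors cancel in S and H, so raw channel differences can be used)
Max is G' → H = 60 × ((B-R)/Δ + 2) = 60 × ((118-176)/87 + 2)
  -58/87 + 2 = -0.6666… + 2 = 1.3333…
  H = 60 × 1.3333… = 80° → H = 80.0°
= HSL(80.0°, 46.5%, 63.3%)


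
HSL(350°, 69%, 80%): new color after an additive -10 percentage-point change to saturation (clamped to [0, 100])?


Original S = 69%
Adjustment = -10 percentage points
New S = 69 + (-10) = 59
Clamp to [0, 100] → 59
= HSL(350°, 59%, 80%)


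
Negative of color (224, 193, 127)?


Invert: (255-R, 255-G, 255-B)
R: 255-224 = 31
G: 255-193 = 62
B: 255-127 = 128
= RGB(31, 62, 128)


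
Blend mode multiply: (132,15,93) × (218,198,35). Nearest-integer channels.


Multiply: C = A×B/255, rounded to nearest integer
R: 132×218/255 = 28776/255 ≈ 112.847 → 113
G: 15×198/255 = 2970/255 ≈ 11.647 → 12
B: 93×35/255 = 3255/255 ≈ 12.765 → 13
= RGB(113, 12, 13)


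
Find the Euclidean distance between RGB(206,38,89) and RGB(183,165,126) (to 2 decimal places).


d = √[(R₁-R₂)² + (G₁-G₂)² + (B₁-B₂)²]
d = √[(206-183)² + (38-165)² + (89-126)²]
d = √[529 + 16129 + 1369]
d = √18027
d ≈ 134.26


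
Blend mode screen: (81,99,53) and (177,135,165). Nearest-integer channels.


Screen: C = 255 - (255-A)×(255-B)/255, rounded to nearest integer
R: 255 - (255-81)×(255-177)/255 = 255 - 13572/255 ≈ 255 - 53.224 = 201.776 → 202
G: 255 - (255-99)×(255-135)/255 = 255 - 18720/255 ≈ 255 - 73.412 = 181.588 → 182
B: 255 - (255-53)×(255-165)/255 = 255 - 18180/255 ≈ 255 - 71.294 = 183.706 → 184
= RGB(202, 182, 184)


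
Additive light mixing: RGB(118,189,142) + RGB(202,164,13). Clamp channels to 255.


Additive: each channel = min(255, C₁+C₂)
R: 118+202 = 320 → 255
G: 189+164 = 353 → 255
B: 142+13 = 155 → 155
= RGB(255, 255, 155)


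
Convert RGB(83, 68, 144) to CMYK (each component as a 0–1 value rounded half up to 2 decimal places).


R'=83/255≈0.3255, G'=68/255≈0.2667, B'=144/255≈0.5647
K = 1 - max(R',G',B') = 1 - 144/255 = 111/255 = 0.43529… → 0.44
(1-R'-K)/(1-K) simplifies to (max-R)/max with max = 144:
C = (144-83)/144 = 61/144 = 0.42361… → 0.42
M = (144-68)/144 = 76/144 = 0.52777… → 0.53
Y = (144-144)/144 = 0/144 = 0 → 0.00
= CMYK(0.42, 0.53, 0.00, 0.44)


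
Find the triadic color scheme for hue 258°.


Triadic: equally spaced at 120° intervals
H1 = 258°
H2 = (258 + 120) mod 360 = 18°
H3 = (258 + 240) mod 360 = 138°
Triadic = 258°, 18°, 138°


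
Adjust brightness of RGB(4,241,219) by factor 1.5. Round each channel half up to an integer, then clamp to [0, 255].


Multiply each channel by 1.5, round half up, clamp to [0, 255]
R: 4×1.5 = 6
G: 241×1.5 = 361.5 → round → 362 → clamp → 255
B: 219×1.5 = 328.5 → round → 329 → clamp → 255
= RGB(6, 255, 255)


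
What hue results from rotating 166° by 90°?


New hue = (H + rotation) mod 360
New hue = (166 + 90) mod 360
= 256 mod 360
= 256°


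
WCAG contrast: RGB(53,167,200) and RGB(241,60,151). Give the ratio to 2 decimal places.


Linearize each sRGB channel c=v/255: c/12.92 if c ≤ 0.04045 else ((c+0.055)/1.055)^2.4
L = 0.2126×R_lin + 0.7152×G_lin + 0.0722×B_lin
Color 1 (53,167,200):
  R=53: 53/255≈0.2078 > 0.04045 → ((0.2078+0.055)/1.055)^2.4 ≈ 0.03560
  G=167: 167/255≈0.6549 > 0.04045 → ((0.6549+0.055)/1.055)^2.4 ≈ 0.38643
  B=200: 200/255≈0.7843 > 0.04045 → ((0.7843+0.055)/1.055)^2.4 ≈ 0.57758
  L1 = 0.2126×0.03560 + 0.7152×0.38643 + 0.0722×0.57758 ≈ 0.32564
Color 2 (241,60,151):
  R=241: 241/255≈0.9451 > 0.04045 → ((0.9451+0.055)/1.055)^2.4 ≈ 0.87962
  G=60: 60/255≈0.2353 > 0.04045 → ((0.2353+0.055)/1.055)^2.4 ≈ 0.04519
  B=151: 151/255≈0.5922 > 0.04045 → ((0.5922+0.055)/1.055)^2.4 ≈ 0.30947
  L2 = 0.2126×0.87962 + 0.7152×0.04519 + 0.0722×0.30947 ≈ 0.24167
Lighter = 0.32564, Darker = 0.24167
Ratio = (L_lighter + 0.05) / (L_darker + 0.05)
Ratio = (0.32564 + 0.05) / (0.24167 + 0.05) = 0.37564 / 0.29167 ≈ 1.2879
Ratio ≈ 1.29:1


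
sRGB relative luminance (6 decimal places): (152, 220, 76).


Linearize each channel (sRGB transfer function): c = v/255; c_lin = c/12.92 if c ≤ 0.04045, else ((c+0.055)/1.055)^2.4
  R: 152/255 ≈ 0.596078 > 0.04045 → ((0.596078+0.055)/1.055)^2.4 ≈ 0.313989
  G: 220/255 ≈ 0.862745 > 0.04045 → ((0.862745+0.055)/1.055)^2.4 ≈ 0.715694
  B: 76/255 ≈ 0.298039 > 0.04045 → ((0.298039+0.055)/1.055)^2.4 ≈ 0.072272
R_lin = 0.313989, G_lin = 0.715694, B_lin = 0.072272
L = 0.2126×R + 0.7152×G + 0.0722×B
L = 0.2126×0.313989 + 0.7152×0.715694 + 0.0722×0.072272
L ≈ 0.583836


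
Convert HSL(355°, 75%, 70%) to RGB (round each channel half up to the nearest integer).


H=355°, S=0.75, L=0.70
C = (1-|2L-1|)×S = (1-|0.40|)×0.75 = 0.45
H' = H/60 = 355/60 ≈ 5.9167; X = C×(1-|H' mod 2 - 1|) = 0.0375
m = L - C/2 = 0.70 - 0.225 = 0.475
Sector ⌊H'⌋ = 5 → (R',G',B') = (0.45, 0.0, 0.0375)
RGB = ((R'+m)×255, (G'+m)×255, (B'+m)×255) = (235.875, 121.125, 130.6875)
Round half up → RGB(236, 121, 131)


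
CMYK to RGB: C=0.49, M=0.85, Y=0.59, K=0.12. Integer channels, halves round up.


R = 255 × (1-C) × (1-K) = 255 × 0.51 × 0.88 = 114.444 → 114
G = 255 × (1-M) × (1-K) = 255 × 0.15 × 0.88 = 33.66 → 34
B = 255 × (1-Y) × (1-K) = 255 × 0.41 × 0.88 = 92.004 → 92
= RGB(114, 34, 92)


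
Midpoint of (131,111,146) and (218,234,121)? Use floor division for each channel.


Midpoint: each channel = ⌊(C₁+C₂)/2⌋
R: ⌊(131+218)/2⌋ = 174
G: ⌊(111+234)/2⌋ = 172
B: ⌊(146+121)/2⌋ = 133
= RGB(174, 172, 133)


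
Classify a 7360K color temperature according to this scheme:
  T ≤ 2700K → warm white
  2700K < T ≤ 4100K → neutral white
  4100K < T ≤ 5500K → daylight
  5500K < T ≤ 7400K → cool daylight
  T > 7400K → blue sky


Temperature: 7360K
5500K < 7360K ≤ 7400K → cool daylight
Classification: cool daylight


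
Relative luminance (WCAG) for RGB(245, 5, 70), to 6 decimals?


Linearize each channel (sRGB transfer function): c = v/255; c_lin = c/12.92 if c ≤ 0.04045, else ((c+0.055)/1.055)^2.4
  R: 245/255 ≈ 0.960784 > 0.04045 → ((0.960784+0.055)/1.055)^2.4 ≈ 0.913099
  G: 5/255 ≈ 0.019608 ≤ 0.04045 → 0.019608/12.92 ≈ 0.001518
  B: 70/255 ≈ 0.274510 > 0.04045 → ((0.274510+0.055)/1.055)^2.4 ≈ 0.061246
R_lin = 0.913099, G_lin = 0.001518, B_lin = 0.061246
L = 0.2126×R + 0.7152×G + 0.0722×B
L = 0.2126×0.913099 + 0.7152×0.001518 + 0.0722×0.061246
L ≈ 0.199632


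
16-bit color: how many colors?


Colors = 2^bits = 2^16
= 65,536 colors
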